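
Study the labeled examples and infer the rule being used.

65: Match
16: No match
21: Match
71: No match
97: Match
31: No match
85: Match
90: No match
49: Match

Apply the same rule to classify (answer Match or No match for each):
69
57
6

Match, Match, No match

A rule that fits every label: ≡ 1 (mod 4) — true of each 'Match' example, false of each 'No match' one.
69 → 69 mod 4 = 1 → Match. 57 → 57 mod 4 = 1 → Match. 6 → 6 mod 4 = 2 → No match.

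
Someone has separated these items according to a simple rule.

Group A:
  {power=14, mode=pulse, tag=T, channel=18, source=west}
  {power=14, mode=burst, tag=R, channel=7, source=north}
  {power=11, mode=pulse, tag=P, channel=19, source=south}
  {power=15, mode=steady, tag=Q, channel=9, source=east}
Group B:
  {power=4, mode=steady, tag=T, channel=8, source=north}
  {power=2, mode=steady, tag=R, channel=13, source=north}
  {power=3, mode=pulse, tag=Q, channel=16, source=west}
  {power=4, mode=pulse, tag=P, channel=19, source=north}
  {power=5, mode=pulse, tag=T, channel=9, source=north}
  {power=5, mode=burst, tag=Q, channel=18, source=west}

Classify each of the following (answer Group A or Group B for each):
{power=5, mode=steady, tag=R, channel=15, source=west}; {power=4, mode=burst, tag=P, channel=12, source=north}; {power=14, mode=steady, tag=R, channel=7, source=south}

The common property of the 'Group A' items is: power ≥ 11. No 'Group B' item has it.

Group B, Group B, Group A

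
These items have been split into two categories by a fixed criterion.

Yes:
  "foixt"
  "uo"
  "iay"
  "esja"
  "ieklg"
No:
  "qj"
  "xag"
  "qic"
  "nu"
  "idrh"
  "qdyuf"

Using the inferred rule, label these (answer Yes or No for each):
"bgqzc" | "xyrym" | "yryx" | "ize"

The distinguishing property — has ≥ 2 vowels — holds for all the 'Yes' cases and none of the 'No' cases.
"bgqzc": 0 vowels — doesn't match, so No. "xyrym": 0 vowels — doesn't match, so No. "yryx": 0 vowels — doesn't match, so No. "ize": 2 vowels — checks out, so Yes.

No, No, No, Yes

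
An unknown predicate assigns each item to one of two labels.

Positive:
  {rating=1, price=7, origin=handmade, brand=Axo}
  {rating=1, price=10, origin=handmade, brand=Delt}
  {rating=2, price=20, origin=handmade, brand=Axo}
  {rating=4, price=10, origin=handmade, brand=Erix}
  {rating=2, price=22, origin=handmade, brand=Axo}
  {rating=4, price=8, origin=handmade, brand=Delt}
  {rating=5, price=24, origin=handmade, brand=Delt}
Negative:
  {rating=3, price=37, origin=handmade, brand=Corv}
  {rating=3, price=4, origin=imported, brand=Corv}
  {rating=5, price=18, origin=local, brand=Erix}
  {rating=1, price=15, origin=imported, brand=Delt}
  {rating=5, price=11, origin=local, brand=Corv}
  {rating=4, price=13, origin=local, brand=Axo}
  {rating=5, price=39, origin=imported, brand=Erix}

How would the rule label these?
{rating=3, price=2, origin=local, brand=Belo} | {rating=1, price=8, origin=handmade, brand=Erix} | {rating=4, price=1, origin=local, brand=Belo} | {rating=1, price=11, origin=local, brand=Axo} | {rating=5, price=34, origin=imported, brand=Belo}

'Positive' ⟺ origin is handmade AND price ≤ 24.

Negative, Positive, Negative, Negative, Negative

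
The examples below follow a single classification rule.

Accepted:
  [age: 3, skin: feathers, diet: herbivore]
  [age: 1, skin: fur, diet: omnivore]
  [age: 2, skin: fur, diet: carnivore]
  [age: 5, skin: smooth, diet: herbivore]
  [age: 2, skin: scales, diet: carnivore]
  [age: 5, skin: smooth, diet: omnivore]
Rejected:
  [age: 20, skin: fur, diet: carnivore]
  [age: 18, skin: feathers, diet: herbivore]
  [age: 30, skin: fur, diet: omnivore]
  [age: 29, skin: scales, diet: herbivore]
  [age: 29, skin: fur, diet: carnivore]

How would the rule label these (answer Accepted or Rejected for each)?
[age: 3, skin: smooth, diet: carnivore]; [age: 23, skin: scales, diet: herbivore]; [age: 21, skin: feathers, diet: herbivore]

The classifier is using: age ≤ 5.

Accepted, Rejected, Rejected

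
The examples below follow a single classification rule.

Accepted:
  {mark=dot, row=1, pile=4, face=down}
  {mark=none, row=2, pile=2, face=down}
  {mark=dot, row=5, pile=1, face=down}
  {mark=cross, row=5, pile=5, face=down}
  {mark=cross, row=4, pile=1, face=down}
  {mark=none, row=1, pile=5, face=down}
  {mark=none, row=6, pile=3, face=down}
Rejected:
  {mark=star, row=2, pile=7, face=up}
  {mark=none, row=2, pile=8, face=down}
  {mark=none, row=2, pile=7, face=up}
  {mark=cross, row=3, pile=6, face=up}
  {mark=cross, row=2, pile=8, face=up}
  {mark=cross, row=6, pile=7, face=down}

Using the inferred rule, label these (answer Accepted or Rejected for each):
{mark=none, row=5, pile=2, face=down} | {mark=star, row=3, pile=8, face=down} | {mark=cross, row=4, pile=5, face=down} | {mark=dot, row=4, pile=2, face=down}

Accepted, Rejected, Accepted, Accepted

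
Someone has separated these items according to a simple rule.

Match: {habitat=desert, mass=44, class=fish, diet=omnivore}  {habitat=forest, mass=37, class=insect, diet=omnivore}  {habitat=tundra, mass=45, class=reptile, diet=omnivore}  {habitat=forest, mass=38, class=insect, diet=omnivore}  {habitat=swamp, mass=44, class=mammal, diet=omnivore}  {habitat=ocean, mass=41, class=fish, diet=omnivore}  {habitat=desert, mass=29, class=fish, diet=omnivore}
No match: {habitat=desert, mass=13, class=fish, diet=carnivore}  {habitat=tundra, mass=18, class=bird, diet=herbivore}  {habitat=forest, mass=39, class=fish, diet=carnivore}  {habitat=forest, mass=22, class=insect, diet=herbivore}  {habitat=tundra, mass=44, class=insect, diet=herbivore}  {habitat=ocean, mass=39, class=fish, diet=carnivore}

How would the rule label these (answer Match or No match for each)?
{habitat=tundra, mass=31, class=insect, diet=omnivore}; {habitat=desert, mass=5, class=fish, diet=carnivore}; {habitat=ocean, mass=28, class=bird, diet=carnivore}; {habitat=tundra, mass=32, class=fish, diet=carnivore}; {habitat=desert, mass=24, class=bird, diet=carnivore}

Match, No match, No match, No match, No match

Checking candidate rules against both groups, what survives is: diet is omnivore.
{habitat=tundra, mass=31, class=insect, diet=omnivore}: Match (diet is omnivore).
{habitat=desert, mass=5, class=fish, diet=carnivore}: No match (diet is carnivore).
{habitat=ocean, mass=28, class=bird, diet=carnivore}: No match (diet is carnivore).
{habitat=tundra, mass=32, class=fish, diet=carnivore}: No match (diet is carnivore).
{habitat=desert, mass=24, class=bird, diet=carnivore}: No match (diet is carnivore).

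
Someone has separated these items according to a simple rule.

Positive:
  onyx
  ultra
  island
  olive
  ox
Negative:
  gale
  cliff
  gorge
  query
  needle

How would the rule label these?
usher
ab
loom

Positive, Positive, Negative

The common property of the 'Positive' items is: starts with a vowel. No 'Negative' item has it.
usher — starts with 'u', hence Positive. ab — starts with 'a', hence Positive. loom — starts with 'l', hence Negative.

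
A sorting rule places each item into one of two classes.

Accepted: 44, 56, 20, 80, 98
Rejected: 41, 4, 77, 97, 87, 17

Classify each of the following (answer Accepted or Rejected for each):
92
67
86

Looking at the examples, the only property every 'Accepted' case has and every 'Rejected' case lacks is: ≡ 2 (mod 6).
92: 92 mod 6 = 2, matches → Accepted. 67: 67 mod 6 = 1, fails this test → Rejected. 86: 86 mod 6 = 2, matches → Accepted.

Accepted, Rejected, Accepted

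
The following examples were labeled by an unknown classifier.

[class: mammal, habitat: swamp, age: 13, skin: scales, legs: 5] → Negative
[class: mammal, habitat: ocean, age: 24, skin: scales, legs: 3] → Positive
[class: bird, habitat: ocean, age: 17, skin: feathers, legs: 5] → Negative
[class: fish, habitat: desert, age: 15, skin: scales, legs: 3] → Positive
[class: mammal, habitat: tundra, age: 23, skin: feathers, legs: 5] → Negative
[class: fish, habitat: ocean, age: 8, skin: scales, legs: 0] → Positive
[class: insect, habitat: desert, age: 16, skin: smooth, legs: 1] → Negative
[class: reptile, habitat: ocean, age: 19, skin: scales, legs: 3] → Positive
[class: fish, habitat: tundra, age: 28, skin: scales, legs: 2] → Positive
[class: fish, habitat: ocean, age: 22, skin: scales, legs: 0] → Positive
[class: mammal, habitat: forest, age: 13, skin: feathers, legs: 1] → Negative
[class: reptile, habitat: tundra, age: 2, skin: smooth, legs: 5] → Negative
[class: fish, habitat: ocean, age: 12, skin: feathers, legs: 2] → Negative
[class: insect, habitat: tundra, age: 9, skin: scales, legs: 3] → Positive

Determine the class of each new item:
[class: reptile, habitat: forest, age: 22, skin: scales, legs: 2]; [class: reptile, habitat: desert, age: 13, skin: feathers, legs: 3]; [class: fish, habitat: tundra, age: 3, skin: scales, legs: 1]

Positive, Negative, Positive

The rule appears to be: skin is scales AND legs ≤ 3.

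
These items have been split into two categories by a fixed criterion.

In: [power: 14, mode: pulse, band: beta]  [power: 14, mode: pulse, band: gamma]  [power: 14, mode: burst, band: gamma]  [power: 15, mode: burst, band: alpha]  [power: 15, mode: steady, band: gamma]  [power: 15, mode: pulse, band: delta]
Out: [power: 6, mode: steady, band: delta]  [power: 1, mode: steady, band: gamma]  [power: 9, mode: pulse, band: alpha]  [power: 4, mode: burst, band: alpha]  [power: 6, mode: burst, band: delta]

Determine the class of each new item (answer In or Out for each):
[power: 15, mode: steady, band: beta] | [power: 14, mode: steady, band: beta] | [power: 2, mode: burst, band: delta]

In, In, Out

The rule appears to be: power ≥ 14.
[power: 15, mode: steady, band: beta] — power = 15, hence In.
[power: 14, mode: steady, band: beta] — power = 14, hence In.
[power: 2, mode: burst, band: delta] — power = 2, hence Out.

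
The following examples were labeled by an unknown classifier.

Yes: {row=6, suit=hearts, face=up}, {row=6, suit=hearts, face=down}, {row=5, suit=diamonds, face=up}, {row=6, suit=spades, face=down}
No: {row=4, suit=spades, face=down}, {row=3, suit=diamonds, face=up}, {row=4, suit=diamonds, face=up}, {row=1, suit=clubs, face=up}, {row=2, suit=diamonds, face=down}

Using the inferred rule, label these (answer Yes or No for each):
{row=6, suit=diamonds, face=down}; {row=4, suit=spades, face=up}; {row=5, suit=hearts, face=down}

Yes, No, Yes

The simplest hypothesis consistent with all the labels is: row ≥ 5.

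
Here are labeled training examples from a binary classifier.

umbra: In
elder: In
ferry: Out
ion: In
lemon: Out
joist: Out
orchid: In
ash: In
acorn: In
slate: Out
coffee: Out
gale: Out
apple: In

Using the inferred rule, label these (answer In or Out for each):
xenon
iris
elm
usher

Every 'In' example satisfies: starts with a vowel. None of the 'Out' examples do.
Out: xenon, since starts with 'x'.
In: iris, since starts with 'i'.
In: elm, since starts with 'e'.
In: usher, since starts with 'u'.

Out, In, In, In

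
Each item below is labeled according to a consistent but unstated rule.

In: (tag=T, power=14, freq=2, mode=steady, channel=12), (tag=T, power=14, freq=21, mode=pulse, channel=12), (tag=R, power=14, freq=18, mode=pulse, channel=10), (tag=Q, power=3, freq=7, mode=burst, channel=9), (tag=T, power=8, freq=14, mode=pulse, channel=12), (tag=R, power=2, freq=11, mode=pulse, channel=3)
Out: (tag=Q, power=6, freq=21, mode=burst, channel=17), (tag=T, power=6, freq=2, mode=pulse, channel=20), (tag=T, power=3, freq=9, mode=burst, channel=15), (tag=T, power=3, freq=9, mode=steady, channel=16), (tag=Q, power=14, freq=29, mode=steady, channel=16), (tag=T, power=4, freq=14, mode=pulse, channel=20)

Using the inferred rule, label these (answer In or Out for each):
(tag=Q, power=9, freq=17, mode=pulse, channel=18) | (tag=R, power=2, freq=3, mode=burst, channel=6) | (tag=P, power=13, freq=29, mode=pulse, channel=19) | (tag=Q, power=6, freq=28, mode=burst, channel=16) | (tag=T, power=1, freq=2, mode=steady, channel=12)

Out, In, Out, Out, In

The common property of the 'In' items is: channel ≤ 12. No 'Out' item has it.
(tag=Q, power=9, freq=17, mode=pulse, channel=18): channel = 18 — fails this test, so Out. (tag=R, power=2, freq=3, mode=burst, channel=6): channel = 6 — passes, so In. (tag=P, power=13, freq=29, mode=pulse, channel=19): channel = 19 — fails this test, so Out. (tag=Q, power=6, freq=28, mode=burst, channel=16): channel = 16 — fails this test, so Out. (tag=T, power=1, freq=2, mode=steady, channel=12): channel = 12 — passes, so In.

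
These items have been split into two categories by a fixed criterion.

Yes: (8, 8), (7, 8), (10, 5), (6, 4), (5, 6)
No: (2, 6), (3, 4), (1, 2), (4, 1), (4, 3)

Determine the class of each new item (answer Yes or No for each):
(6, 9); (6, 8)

One predicate separates the groups cleanly: sum ≥ 10.
(6, 9) → 6+9 = 15 → Yes. (6, 8) → 6+8 = 14 → Yes.

Yes, Yes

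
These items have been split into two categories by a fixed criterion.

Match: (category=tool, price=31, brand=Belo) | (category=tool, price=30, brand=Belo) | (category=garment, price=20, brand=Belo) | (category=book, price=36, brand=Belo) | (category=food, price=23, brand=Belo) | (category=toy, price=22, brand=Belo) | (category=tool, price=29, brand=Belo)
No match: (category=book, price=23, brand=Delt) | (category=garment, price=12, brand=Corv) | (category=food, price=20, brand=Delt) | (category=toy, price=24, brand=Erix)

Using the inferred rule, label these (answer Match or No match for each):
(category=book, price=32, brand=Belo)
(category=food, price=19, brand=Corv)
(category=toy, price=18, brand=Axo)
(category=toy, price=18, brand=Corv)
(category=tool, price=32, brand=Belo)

The pattern is that an item is 'Match' exactly when: brand is Belo.

Match, No match, No match, No match, Match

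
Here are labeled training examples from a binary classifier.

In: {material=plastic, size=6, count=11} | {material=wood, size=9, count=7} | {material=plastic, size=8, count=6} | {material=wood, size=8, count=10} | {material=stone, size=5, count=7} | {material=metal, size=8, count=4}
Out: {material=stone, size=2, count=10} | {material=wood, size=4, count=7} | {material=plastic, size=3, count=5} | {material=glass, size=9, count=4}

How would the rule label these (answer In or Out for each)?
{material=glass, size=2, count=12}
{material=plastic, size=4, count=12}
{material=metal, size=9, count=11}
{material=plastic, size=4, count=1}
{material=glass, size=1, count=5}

Out, Out, In, Out, Out

All 'In' examples share one property — material is not glass AND size ≥ 5 — and every 'Out' example lacks it.
{material=glass, size=2, count=12} — material is glass, size = 2, hence Out. {material=plastic, size=4, count=12} — material is plastic, size = 4, hence Out. {material=metal, size=9, count=11} — material is metal, size = 9, hence In. {material=plastic, size=4, count=1} — material is plastic, size = 4, hence Out. {material=glass, size=1, count=5} — material is glass, size = 1, hence Out.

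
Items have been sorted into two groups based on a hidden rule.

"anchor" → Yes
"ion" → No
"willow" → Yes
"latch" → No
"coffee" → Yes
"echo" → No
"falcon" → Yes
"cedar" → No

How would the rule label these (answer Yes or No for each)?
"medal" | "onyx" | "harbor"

The pattern is that an item is 'Yes' exactly when: length 6.
"medal": No (length 5). "onyx": No (length 4). "harbor": Yes (length 6).

No, No, Yes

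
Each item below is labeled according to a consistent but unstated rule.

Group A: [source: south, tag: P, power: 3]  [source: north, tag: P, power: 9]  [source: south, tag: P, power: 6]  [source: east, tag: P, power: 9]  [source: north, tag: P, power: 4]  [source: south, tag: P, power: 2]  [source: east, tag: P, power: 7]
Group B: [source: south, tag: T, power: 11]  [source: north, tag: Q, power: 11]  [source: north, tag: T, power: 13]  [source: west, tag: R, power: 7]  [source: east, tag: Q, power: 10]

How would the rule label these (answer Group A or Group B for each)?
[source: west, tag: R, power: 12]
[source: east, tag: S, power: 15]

The distinguishing property — tag is P — holds for all the 'Group A' cases and none of the 'Group B' cases.
[source: west, tag: R, power: 12]: tag is R — does not satisfy this, so Group B. [source: east, tag: S, power: 15]: tag is S — does not satisfy this, so Group B.

Group B, Group B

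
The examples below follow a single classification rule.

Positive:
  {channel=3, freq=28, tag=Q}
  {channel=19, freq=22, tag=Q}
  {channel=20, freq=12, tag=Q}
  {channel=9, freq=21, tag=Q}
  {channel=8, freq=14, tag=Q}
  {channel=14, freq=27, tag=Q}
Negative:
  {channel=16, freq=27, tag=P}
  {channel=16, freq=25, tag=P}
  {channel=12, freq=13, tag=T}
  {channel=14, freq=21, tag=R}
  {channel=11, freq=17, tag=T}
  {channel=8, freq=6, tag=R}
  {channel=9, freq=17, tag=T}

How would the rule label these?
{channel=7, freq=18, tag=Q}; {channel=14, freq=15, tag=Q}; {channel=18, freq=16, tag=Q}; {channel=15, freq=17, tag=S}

Positive, Positive, Positive, Negative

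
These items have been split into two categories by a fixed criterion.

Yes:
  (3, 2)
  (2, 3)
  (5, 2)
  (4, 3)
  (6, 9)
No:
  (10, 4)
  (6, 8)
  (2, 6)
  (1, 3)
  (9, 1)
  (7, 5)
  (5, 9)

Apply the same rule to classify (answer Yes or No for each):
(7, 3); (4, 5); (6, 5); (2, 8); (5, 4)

No, Yes, Yes, No, Yes

The rule appears to be: sum is odd.
(7, 3): 7+3 = 10, does not fit → No.
(4, 5): 4+5 = 9, checks out → Yes.
(6, 5): 6+5 = 11, checks out → Yes.
(2, 8): 2+8 = 10, does not fit → No.
(5, 4): 5+4 = 9, checks out → Yes.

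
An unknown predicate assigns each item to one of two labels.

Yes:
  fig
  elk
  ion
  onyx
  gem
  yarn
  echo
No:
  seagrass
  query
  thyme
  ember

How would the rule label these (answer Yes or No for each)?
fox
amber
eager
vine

Yes, No, No, Yes

The simplest hypothesis consistent with all the labels is: length ≤ 4.
fox: length 3 — satisfies this, so Yes.
amber: length 5 — fails this test, so No.
eager: length 5 — fails this test, so No.
vine: length 4 — satisfies this, so Yes.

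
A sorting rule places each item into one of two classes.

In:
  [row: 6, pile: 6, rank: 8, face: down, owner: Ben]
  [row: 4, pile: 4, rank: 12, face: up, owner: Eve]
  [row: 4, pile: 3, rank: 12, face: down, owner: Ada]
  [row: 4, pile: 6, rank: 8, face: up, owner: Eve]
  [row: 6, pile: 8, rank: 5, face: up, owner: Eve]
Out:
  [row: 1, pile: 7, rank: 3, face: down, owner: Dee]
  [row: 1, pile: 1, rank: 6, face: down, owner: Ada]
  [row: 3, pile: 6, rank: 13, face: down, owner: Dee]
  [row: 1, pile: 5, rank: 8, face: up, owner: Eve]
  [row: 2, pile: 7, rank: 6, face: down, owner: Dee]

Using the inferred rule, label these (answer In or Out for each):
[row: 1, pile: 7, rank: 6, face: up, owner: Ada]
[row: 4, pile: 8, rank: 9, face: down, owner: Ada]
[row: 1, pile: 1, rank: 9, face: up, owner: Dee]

All 'In' examples share one property — row ≥ 4 — and every 'Out' example lacks it.
[row: 1, pile: 7, rank: 6, face: up, owner: Ada]: row = 1, fails this test → Out.
[row: 4, pile: 8, rank: 9, face: down, owner: Ada]: row = 4, passes → In.
[row: 1, pile: 1, rank: 9, face: up, owner: Dee]: row = 1, fails this test → Out.

Out, In, Out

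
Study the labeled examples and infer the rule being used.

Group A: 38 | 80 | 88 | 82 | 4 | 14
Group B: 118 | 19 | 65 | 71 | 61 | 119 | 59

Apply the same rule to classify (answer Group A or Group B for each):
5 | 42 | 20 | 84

Group B, Group A, Group A, Group A

One predicate separates the groups cleanly: even AND at most 88.
5: 5 is odd, 5 ≤ 88 — doesn't match, so Group B. 42: 42 is even, 42 ≤ 88 — qualifies, so Group A. 20: 20 is even, 20 ≤ 88 — qualifies, so Group A. 84: 84 is even, 84 ≤ 88 — qualifies, so Group A.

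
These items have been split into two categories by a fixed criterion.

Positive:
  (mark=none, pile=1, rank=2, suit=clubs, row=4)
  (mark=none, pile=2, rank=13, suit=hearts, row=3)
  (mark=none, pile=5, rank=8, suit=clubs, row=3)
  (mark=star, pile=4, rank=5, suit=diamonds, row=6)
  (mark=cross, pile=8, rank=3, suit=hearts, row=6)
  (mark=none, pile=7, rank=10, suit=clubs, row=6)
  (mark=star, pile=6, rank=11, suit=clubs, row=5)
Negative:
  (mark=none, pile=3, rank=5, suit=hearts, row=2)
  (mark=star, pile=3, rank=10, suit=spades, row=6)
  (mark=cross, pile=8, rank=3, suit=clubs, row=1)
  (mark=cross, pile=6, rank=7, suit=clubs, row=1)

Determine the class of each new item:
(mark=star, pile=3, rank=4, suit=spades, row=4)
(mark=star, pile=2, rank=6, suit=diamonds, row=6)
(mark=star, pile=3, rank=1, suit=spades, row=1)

Negative, Positive, Negative

The pattern is that an item is 'Positive' exactly when: pile ≠ 3 AND row ≥ 2.
(mark=star, pile=3, rank=4, suit=spades, row=4) → pile = 3, row = 4 → Negative.
(mark=star, pile=2, rank=6, suit=diamonds, row=6) → pile = 2, row = 6 → Positive.
(mark=star, pile=3, rank=1, suit=spades, row=1) → pile = 3, row = 1 → Negative.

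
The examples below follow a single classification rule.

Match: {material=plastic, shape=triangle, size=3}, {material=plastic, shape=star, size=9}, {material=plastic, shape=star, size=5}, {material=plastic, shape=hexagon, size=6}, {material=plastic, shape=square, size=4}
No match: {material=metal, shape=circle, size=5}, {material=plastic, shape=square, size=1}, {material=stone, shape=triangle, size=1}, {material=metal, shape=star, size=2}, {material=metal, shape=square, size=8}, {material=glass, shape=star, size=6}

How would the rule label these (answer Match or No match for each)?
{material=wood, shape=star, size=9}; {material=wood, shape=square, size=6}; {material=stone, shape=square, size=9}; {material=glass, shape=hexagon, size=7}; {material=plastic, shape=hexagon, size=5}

No match, No match, No match, No match, Match

The common property of the 'Match' items is: material is plastic AND size ≥ 2. No 'No match' item has it.
{material=wood, shape=star, size=9}: material is wood, size = 9 — lacks this property, so No match.
{material=wood, shape=square, size=6}: material is wood, size = 6 — lacks this property, so No match.
{material=stone, shape=square, size=9}: material is stone, size = 9 — lacks this property, so No match.
{material=glass, shape=hexagon, size=7}: material is glass, size = 7 — lacks this property, so No match.
{material=plastic, shape=hexagon, size=5}: material is plastic, size = 5 — has this property, so Match.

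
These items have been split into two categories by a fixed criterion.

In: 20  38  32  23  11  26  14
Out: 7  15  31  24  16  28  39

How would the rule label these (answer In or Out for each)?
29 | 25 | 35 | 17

In, Out, In, In

The common property of the 'In' items is: ≡ 2 (mod 3). No 'Out' item has it.
29 → 29 mod 3 = 2 → In.
25 → 25 mod 3 = 1 → Out.
35 → 35 mod 3 = 2 → In.
17 → 17 mod 3 = 2 → In.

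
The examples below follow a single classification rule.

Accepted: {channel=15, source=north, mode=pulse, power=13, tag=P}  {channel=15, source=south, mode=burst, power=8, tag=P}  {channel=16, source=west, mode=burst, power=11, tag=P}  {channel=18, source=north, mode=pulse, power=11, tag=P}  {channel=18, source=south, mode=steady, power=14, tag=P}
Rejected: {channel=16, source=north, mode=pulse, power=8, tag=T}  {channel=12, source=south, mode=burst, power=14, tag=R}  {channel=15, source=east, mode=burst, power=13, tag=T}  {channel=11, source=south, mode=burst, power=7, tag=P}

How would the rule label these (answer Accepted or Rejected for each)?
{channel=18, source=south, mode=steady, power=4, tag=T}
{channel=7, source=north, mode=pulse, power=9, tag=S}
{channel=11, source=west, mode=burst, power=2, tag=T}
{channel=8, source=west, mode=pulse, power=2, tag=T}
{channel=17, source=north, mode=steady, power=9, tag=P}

Rejected, Rejected, Rejected, Rejected, Accepted

The classifier is using: tag is P AND power ≥ 8.
{channel=18, source=south, mode=steady, power=4, tag=T} — tag is T, power = 4, hence Rejected.
{channel=7, source=north, mode=pulse, power=9, tag=S} — tag is S, power = 9, hence Rejected.
{channel=11, source=west, mode=burst, power=2, tag=T} — tag is T, power = 2, hence Rejected.
{channel=8, source=west, mode=pulse, power=2, tag=T} — tag is T, power = 2, hence Rejected.
{channel=17, source=north, mode=steady, power=9, tag=P} — tag is P, power = 9, hence Accepted.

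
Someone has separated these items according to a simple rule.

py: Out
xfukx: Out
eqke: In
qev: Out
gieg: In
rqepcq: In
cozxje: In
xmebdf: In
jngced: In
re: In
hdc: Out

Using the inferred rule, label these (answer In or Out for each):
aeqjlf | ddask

In, Out

A rule that fits every label: even length AND contains 'e' — true of each 'In' example, false of each 'Out' one.
aeqjlf: length 6, has 'e', meets the rule → In. ddask: length 5, no 'e', doesn't match → Out.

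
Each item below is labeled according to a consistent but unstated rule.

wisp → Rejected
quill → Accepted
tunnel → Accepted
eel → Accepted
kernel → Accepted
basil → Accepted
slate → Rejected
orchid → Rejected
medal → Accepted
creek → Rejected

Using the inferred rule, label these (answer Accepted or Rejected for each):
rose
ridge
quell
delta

The classifier is using: ends with 'l'.
rose: ends with 'e' — does not fit, so Rejected.
ridge: ends with 'e' — does not fit, so Rejected.
quell: ends with 'l' — checks out, so Accepted.
delta: ends with 'a' — does not fit, so Rejected.

Rejected, Rejected, Accepted, Rejected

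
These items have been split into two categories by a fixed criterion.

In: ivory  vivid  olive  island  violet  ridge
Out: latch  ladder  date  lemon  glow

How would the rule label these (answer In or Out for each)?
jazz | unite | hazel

Out, In, Out

Checking candidate rules against both groups, what survives is: contains 'i'.
jazz: no 'i' — doesn't qualify, so Out.
unite: has 'i' — satisfies this, so In.
hazel: no 'i' — doesn't qualify, so Out.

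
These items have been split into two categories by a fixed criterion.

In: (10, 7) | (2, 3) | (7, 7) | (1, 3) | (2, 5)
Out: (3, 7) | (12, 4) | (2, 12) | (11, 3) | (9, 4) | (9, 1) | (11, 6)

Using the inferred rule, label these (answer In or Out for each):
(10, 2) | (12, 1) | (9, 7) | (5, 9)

Out, Out, In, Out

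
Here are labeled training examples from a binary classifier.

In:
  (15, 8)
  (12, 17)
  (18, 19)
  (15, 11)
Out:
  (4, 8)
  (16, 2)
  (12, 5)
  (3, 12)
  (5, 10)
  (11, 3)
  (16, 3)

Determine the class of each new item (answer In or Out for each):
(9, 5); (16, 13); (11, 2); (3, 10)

The simplest hypothesis consistent with all the labels is: sum ≥ 23.
(9, 5): 9+5 = 14 — does not pass, so Out. (16, 13): 16+13 = 29 — passes, so In. (11, 2): 11+2 = 13 — does not pass, so Out. (3, 10): 3+10 = 13 — does not pass, so Out.

Out, In, Out, Out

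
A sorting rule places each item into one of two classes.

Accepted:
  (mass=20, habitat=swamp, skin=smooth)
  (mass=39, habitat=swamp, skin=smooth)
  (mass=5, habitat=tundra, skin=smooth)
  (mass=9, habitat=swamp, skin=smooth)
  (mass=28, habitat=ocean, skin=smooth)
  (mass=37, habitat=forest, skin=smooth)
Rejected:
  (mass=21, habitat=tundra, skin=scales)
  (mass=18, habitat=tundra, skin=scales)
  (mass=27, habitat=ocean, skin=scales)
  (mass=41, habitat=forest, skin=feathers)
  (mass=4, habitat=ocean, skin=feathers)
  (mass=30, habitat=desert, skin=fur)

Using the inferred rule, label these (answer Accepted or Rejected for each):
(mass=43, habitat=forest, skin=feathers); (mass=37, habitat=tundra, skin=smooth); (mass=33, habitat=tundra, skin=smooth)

Rejected, Accepted, Accepted

All 'Accepted' examples share one property — skin is smooth — and every 'Rejected' example lacks it.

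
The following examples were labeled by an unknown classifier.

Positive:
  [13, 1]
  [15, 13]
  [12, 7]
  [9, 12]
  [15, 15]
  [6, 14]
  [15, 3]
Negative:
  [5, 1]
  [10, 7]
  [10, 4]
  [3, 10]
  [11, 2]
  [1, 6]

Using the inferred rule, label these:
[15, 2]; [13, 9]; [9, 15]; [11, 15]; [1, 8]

A rule that fits every label: max ≥ 12 — true of each 'Positive' example, false of each 'Negative' one.
[15, 2] — max 15, hence Positive.
[13, 9] — max 13, hence Positive.
[9, 15] — max 15, hence Positive.
[11, 15] — max 15, hence Positive.
[1, 8] — max 8, hence Negative.

Positive, Positive, Positive, Positive, Negative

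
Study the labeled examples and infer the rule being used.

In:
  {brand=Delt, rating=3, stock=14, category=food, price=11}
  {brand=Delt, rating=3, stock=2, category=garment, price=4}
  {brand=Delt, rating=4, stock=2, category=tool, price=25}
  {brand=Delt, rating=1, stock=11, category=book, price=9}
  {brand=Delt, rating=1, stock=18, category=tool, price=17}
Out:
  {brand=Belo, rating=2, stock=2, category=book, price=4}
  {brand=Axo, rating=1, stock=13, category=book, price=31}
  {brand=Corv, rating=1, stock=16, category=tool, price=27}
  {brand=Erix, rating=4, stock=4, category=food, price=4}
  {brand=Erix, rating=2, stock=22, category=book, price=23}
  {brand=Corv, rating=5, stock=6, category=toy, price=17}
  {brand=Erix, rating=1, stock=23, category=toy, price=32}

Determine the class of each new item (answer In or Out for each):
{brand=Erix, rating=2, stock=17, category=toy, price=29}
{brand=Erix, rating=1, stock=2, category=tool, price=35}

A rule that fits every label: brand is Delt — true of each 'In' example, false of each 'Out' one.

Out, Out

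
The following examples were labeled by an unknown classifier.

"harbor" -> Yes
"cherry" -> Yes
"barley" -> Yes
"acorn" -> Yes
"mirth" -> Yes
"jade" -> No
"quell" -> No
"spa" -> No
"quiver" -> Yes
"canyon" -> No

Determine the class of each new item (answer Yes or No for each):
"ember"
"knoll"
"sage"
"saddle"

The common property of the 'Yes' items is: contains 'r'. No 'No' item has it.

Yes, No, No, No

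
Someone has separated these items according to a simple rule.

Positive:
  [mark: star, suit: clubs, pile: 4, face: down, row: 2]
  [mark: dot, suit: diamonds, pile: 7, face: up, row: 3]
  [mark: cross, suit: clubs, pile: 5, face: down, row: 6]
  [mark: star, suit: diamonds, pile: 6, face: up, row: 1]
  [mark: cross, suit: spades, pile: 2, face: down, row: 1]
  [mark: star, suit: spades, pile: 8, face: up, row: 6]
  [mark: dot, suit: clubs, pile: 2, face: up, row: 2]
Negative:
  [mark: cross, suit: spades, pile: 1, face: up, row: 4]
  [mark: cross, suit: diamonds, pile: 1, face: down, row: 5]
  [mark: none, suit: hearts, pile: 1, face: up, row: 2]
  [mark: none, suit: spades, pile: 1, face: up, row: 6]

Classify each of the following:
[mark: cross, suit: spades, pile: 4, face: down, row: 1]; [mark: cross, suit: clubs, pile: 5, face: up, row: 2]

Positive, Positive

All 'Positive' examples share one property — pile ≥ 2 — and every 'Negative' example lacks it.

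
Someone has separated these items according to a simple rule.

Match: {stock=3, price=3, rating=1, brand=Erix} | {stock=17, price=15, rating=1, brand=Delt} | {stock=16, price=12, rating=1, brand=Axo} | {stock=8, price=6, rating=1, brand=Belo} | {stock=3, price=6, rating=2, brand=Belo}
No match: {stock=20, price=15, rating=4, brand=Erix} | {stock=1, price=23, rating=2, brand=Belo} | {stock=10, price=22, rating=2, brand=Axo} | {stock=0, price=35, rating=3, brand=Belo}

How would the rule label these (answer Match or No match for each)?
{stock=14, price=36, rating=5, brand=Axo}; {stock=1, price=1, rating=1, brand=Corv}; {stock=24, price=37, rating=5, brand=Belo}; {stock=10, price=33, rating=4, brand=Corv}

No match, Match, No match, No match

All 'Match' examples share one property — price ≤ 15 AND stock ≤ 17 — and every 'No match' example lacks it.
{stock=14, price=36, rating=5, brand=Axo}: price = 36, stock = 14 — fails this test, so No match.
{stock=1, price=1, rating=1, brand=Corv}: price = 1, stock = 1 — checks out, so Match.
{stock=24, price=37, rating=5, brand=Belo}: price = 37, stock = 24 — fails this test, so No match.
{stock=10, price=33, rating=4, brand=Corv}: price = 33, stock = 10 — fails this test, so No match.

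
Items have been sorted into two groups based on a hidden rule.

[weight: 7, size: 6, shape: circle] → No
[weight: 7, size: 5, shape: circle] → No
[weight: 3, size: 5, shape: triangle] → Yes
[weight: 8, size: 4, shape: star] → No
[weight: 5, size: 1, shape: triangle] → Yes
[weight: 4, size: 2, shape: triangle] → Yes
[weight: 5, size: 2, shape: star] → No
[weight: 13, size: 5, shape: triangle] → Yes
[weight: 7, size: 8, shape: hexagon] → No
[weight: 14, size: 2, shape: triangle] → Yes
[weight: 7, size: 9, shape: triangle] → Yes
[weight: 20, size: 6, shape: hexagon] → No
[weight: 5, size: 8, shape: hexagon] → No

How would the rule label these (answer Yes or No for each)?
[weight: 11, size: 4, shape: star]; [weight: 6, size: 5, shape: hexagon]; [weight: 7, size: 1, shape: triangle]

No, No, Yes

The simplest hypothesis consistent with all the labels is: shape is triangle.
[weight: 11, size: 4, shape: star]: No (shape is star). [weight: 6, size: 5, shape: hexagon]: No (shape is hexagon). [weight: 7, size: 1, shape: triangle]: Yes (shape is triangle).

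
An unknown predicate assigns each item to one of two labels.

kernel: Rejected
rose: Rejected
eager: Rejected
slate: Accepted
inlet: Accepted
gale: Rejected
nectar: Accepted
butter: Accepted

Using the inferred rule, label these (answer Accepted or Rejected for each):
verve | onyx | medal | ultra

Every 'Accepted' example satisfies: contains 't'. None of the 'Rejected' examples do.
verve: Rejected (no 't'). onyx: Rejected (no 't'). medal: Rejected (no 't'). ultra: Accepted (has 't').

Rejected, Rejected, Rejected, Accepted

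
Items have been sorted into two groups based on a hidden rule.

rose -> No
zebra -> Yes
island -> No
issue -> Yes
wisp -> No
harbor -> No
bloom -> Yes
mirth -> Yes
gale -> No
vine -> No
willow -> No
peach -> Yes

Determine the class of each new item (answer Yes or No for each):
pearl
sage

Rule: odd length. This holds for each 'Yes' example and fails for each 'No' one.
Yes: pearl, since length 5. No: sage, since length 4.

Yes, No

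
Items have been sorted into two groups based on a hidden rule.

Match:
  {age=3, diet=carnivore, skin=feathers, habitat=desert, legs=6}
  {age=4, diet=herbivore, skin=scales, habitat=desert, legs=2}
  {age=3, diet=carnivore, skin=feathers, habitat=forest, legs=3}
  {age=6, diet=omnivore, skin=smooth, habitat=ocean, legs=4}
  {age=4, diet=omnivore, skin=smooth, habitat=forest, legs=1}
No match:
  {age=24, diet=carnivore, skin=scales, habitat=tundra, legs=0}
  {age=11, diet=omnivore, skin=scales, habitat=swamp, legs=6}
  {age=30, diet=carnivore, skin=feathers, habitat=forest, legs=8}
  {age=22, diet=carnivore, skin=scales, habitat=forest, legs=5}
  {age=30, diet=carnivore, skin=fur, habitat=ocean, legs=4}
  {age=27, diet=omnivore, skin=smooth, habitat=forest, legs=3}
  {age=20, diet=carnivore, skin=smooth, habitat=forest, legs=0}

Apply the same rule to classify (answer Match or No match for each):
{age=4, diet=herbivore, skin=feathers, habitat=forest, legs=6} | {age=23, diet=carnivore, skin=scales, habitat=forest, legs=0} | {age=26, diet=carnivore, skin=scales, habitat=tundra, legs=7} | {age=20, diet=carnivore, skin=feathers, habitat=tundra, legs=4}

Rule: age ≤ 6. This holds for each 'Match' example and fails for each 'No match' one.

Match, No match, No match, No match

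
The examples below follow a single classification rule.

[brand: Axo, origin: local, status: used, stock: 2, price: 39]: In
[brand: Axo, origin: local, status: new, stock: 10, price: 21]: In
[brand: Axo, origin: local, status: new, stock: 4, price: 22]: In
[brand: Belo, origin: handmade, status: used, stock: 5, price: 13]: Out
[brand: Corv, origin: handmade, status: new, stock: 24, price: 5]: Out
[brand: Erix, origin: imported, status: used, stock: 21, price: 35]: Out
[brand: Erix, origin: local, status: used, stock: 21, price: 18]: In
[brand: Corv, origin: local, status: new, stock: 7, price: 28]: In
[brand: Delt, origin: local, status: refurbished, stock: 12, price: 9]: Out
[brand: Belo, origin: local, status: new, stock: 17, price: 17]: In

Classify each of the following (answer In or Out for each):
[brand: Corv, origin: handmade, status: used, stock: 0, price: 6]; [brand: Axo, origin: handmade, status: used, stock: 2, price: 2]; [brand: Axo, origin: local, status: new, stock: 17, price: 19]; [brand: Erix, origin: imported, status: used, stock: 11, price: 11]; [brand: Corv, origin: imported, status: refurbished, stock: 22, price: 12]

The rule appears to be: origin is local AND price ≥ 13.

Out, Out, In, Out, Out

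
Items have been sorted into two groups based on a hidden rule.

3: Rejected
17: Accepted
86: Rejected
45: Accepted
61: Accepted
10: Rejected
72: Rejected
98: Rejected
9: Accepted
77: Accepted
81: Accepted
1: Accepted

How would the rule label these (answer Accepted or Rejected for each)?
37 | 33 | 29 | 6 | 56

Every 'Accepted' example satisfies: ≡ 1 (mod 4). None of the 'Rejected' examples do.
37: Accepted (37 mod 4 = 1). 33: Accepted (33 mod 4 = 1). 29: Accepted (29 mod 4 = 1). 6: Rejected (6 mod 4 = 2). 56: Rejected (56 mod 4 = 0).

Accepted, Accepted, Accepted, Rejected, Rejected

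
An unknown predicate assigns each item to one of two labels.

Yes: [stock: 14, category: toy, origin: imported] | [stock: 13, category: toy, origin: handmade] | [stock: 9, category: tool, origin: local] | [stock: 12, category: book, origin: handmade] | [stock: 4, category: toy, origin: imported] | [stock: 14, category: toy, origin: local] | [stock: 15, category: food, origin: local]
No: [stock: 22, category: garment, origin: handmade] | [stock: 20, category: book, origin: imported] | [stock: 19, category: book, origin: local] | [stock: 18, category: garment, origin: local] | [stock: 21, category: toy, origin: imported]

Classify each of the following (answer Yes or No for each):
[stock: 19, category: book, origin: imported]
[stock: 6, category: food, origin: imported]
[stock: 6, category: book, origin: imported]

One predicate separates the groups cleanly: stock ≤ 15.
[stock: 19, category: book, origin: imported] → stock = 19 → No. [stock: 6, category: food, origin: imported] → stock = 6 → Yes. [stock: 6, category: book, origin: imported] → stock = 6 → Yes.

No, Yes, Yes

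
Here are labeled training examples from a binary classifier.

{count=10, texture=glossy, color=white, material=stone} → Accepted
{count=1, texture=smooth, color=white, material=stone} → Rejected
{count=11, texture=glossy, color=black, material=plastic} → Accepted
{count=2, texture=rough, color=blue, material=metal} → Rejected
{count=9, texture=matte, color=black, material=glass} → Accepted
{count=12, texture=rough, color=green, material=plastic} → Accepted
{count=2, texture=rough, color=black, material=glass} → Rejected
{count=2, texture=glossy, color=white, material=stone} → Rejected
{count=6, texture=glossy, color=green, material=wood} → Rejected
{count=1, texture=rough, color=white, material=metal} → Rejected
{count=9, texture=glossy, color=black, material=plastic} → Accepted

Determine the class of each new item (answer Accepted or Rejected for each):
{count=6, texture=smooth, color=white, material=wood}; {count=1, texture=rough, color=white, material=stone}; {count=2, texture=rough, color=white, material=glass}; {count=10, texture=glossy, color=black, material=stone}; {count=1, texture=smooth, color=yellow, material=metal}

Rejected, Rejected, Rejected, Accepted, Rejected

The rule appears to be: count ≥ 9.
{count=6, texture=smooth, color=white, material=wood} — count = 6, hence Rejected. {count=1, texture=rough, color=white, material=stone} — count = 1, hence Rejected. {count=2, texture=rough, color=white, material=glass} — count = 2, hence Rejected. {count=10, texture=glossy, color=black, material=stone} — count = 10, hence Accepted. {count=1, texture=smooth, color=yellow, material=metal} — count = 1, hence Rejected.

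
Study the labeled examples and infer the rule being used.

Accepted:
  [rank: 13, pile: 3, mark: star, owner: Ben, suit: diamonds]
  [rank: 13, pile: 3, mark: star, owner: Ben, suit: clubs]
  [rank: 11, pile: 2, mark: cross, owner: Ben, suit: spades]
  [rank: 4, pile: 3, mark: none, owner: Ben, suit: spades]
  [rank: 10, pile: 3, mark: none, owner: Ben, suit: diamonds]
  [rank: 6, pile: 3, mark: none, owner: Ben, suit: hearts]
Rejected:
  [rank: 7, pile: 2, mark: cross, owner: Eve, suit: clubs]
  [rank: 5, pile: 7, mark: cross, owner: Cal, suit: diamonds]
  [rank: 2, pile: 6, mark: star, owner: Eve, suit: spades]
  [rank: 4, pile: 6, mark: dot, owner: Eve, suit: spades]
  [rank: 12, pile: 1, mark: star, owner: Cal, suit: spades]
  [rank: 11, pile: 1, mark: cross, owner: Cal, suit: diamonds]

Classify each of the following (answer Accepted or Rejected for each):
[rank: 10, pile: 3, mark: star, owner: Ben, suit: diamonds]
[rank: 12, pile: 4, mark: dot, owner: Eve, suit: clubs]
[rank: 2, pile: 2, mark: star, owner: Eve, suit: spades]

The classifier is using: owner is Ben.
[rank: 10, pile: 3, mark: star, owner: Ben, suit: diamonds] → owner is Ben → Accepted. [rank: 12, pile: 4, mark: dot, owner: Eve, suit: clubs] → owner is Eve → Rejected. [rank: 2, pile: 2, mark: star, owner: Eve, suit: spades] → owner is Eve → Rejected.

Accepted, Rejected, Rejected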